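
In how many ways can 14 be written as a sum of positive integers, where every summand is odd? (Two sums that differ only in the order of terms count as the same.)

They are:
13 + 1
11 + 3
11 + 1 + 1 + 1
9 + 5
9 + 3 + 1 + 1
9 + 1 + 1 + 1 + 1 + 1
7 + 7
7 + 5 + 1 + 1
7 + 3 + 3 + 1
7 + 3 + 1 + 1 + 1 + 1
7 + 1 + 1 + 1 + 1 + 1 + 1 + 1
5 + 5 + 3 + 1
5 + 5 + 1 + 1 + 1 + 1
5 + 3 + 3 + 3
5 + 3 + 3 + 1 + 1 + 1
5 + 3 + 1 + 1 + 1 + 1 + 1 + 1
5 + 1 + 1 + 1 + 1 + 1 + 1 + 1 + 1 + 1
3 + 3 + 3 + 3 + 1 + 1
3 + 3 + 3 + 1 + 1 + 1 + 1 + 1
3 + 3 + 1 + 1 + 1 + 1 + 1 + 1 + 1 + 1
3 + 1 + 1 + 1 + 1 + 1 + 1 + 1 + 1 + 1 + 1 + 1
1 + 1 + 1 + 1 + 1 + 1 + 1 + 1 + 1 + 1 + 1 + 1 + 1 + 1
That's 22 in total.

22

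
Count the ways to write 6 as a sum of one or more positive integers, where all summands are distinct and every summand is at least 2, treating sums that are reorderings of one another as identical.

They are:
6
2+4

2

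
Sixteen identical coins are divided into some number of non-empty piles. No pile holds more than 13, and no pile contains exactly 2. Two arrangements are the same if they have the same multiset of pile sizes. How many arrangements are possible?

Counting exhaustively, 93 partitions satisfy the conditions.

93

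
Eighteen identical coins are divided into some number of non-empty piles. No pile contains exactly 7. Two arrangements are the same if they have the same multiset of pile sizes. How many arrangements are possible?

A full systematic count gives 329.

329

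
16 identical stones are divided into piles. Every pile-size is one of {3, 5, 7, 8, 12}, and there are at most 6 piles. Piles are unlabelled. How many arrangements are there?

4

Enumerating:
8+8
8+5+3
7+3+3+3
5+5+3+3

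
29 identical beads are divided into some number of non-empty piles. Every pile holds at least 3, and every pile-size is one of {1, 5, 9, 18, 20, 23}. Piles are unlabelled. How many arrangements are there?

2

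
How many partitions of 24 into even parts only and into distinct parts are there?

Listing the qualifying partitions of 24:
24
22,2
20,4
18,6
18,4,2
16,8
16,6,2
14,10
14,8,2
14,6,4
12,10,2
12,8,4
12,6,4,2
10,8,6
10,8,4,2
Counting gives 15.

15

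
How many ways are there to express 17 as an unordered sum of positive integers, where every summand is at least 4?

12

Enumerating:
17
4,13
5,12
6,11
7,10
8,9
4,4,9
4,5,8
4,6,7
5,5,7
5,6,6
4,4,4,5
That's 12 in total.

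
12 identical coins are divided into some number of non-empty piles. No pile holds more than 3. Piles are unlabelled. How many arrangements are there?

Enumerating:
3+3+3+3
3+3+3+2+1
3+3+3+1+1+1
3+3+2+2+2
3+3+2+2+1+1
3+3+2+1+1+1+1
3+3+1+1+1+1+1+1
3+2+2+2+2+1
3+2+2+2+1+1+1
3+2+2+1+1+1+1+1
3+2+1+1+1+1+1+1+1
3+1+1+1+1+1+1+1+1+1
2+2+2+2+2+2
2+2+2+2+2+1+1
2+2+2+2+1+1+1+1
2+2+2+1+1+1+1+1+1
2+2+1+1+1+1+1+1+1+1
2+1+1+1+1+1+1+1+1+1+1
1+1+1+1+1+1+1+1+1+1+1+1
That's 19 in total.

19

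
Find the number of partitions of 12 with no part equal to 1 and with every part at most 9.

Enumerating:
3,9
4,8
2,2,8
5,7
2,3,7
6,6
2,4,6
3,3,6
2,2,2,6
2,5,5
3,4,5
2,2,3,5
4,4,4
2,2,4,4
2,3,3,4
2,2,2,2,4
3,3,3,3
2,2,2,3,3
2,2,2,2,2,2
Counting gives 19.

19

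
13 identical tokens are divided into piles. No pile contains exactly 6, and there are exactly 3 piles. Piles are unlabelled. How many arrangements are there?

Enumerating:
11+1+1
10+2+1
9+3+1
9+2+2
8+4+1
8+3+2
7+5+1
7+4+2
7+3+3
5+5+3
5+4+4
Counting gives 11.

11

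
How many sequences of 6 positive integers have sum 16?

3003

Equivalently, choose which 5 of the 15 gaps become plus signs: C(15,5) = 3003.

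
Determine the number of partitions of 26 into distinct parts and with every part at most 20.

Enumerating by decreasing first part gives 155 partitions in all.

155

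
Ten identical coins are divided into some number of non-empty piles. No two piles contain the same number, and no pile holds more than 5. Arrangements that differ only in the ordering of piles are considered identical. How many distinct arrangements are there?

Listing the qualifying partitions of 10:
5,4,1
5,3,2
4,3,2,1
Counting gives 3.

3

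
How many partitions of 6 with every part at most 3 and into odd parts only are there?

Listing the qualifying partitions of 6:
3+3
1+1+1+3
1+1+1+1+1+1
Counting gives 3.

3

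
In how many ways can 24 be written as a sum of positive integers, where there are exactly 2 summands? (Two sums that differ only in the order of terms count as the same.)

12

Enumerating:
23, 1
22, 2
21, 3
20, 4
19, 5
18, 6
17, 7
16, 8
15, 9
14, 10
13, 11
12, 12
That's 12 in total.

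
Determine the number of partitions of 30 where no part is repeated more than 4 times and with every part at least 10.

Enumerating:
30
10 + 20
11 + 19
12 + 18
13 + 17
14 + 16
15 + 15
10 + 10 + 10
That's 8 in total.

8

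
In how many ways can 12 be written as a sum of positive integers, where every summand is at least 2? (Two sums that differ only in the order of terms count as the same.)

Enumerating:
12
2 + 10
3 + 9
4 + 8
2 + 2 + 8
5 + 7
2 + 3 + 7
6 + 6
2 + 4 + 6
3 + 3 + 6
2 + 2 + 2 + 6
2 + 5 + 5
3 + 4 + 5
2 + 2 + 3 + 5
4 + 4 + 4
2 + 2 + 4 + 4
2 + 3 + 3 + 4
2 + 2 + 2 + 2 + 4
3 + 3 + 3 + 3
2 + 2 + 2 + 3 + 3
2 + 2 + 2 + 2 + 2 + 2

21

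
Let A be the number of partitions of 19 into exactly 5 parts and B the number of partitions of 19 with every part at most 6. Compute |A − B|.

165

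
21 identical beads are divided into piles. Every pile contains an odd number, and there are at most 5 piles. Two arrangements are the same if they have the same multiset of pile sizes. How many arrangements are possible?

31

There are too many to list fully; the first 12 (by largest part) are:
21
19,1,1
17,3,1
17,1,1,1,1
15,5,1
15,3,3
15,3,1,1,1
13,7,1
13,5,3
13,5,1,1,1
13,3,3,1,1
11,9,1
…and 19 more, for 31 total.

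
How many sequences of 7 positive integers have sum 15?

3003

By stars and bars with positive parts, the count is C(14,6) = 3003.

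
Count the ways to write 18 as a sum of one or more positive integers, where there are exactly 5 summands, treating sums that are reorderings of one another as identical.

A partial list (first 12 by largest part):
14 + 1 + 1 + 1 + 1
13 + 2 + 1 + 1 + 1
12 + 3 + 1 + 1 + 1
12 + 2 + 2 + 1 + 1
11 + 4 + 1 + 1 + 1
11 + 3 + 2 + 1 + 1
11 + 2 + 2 + 2 + 1
10 + 5 + 1 + 1 + 1
10 + 4 + 2 + 1 + 1
10 + 3 + 3 + 1 + 1
10 + 3 + 2 + 2 + 1
10 + 2 + 2 + 2 + 2
…and 45 more, for 57 total.

57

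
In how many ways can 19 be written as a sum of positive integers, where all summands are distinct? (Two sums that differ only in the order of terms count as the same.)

There are too many to list fully; the first 12 (by largest part) are:
19
1, 18
2, 17
3, 16
1, 2, 16
4, 15
1, 3, 15
5, 14
1, 4, 14
2, 3, 14
6, 13
1, 5, 13
…and 42 more, for 54 total.

54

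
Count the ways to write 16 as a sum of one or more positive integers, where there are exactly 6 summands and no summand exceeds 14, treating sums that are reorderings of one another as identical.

There are too many to list fully; the first 12 (by largest part) are:
1, 1, 1, 1, 1, 11
1, 1, 1, 1, 2, 10
1, 1, 1, 1, 3, 9
1, 1, 1, 2, 2, 9
1, 1, 1, 1, 4, 8
1, 1, 1, 2, 3, 8
1, 1, 2, 2, 2, 8
1, 1, 1, 1, 5, 7
1, 1, 1, 2, 4, 7
1, 1, 1, 3, 3, 7
1, 1, 2, 2, 3, 7
1, 2, 2, 2, 2, 7
…and 23 more, for 35 total.

35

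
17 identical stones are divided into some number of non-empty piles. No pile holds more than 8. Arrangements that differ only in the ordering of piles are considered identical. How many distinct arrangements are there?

230

There are 230 such partitions.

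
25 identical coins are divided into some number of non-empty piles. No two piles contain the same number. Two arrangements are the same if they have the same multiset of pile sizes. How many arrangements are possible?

142

Enumerating by decreasing first part gives 142 partitions in all.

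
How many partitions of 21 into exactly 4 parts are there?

72

Direct enumeration gives 72 partitions.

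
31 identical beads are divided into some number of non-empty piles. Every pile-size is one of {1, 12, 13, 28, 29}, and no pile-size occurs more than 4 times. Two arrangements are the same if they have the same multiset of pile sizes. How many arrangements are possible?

2

They are:
29 + 1 + 1
28 + 1 + 1 + 1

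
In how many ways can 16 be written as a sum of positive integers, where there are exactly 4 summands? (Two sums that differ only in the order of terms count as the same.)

34

A partial list (first 12 by largest part):
13+1+1+1
12+2+1+1
11+3+1+1
11+2+2+1
10+4+1+1
10+3+2+1
10+2+2+2
9+5+1+1
9+4+2+1
9+3+3+1
9+3+2+2
8+6+1+1
…and 22 more, for 34 total.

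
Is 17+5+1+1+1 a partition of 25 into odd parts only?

The parts sum to 25, and the condition 'every summand is odd' holds.

Yes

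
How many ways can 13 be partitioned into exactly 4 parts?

Enumerating:
10+1+1+1
9+2+1+1
8+3+1+1
8+2+2+1
7+4+1+1
7+3+2+1
7+2+2+2
6+5+1+1
6+4+2+1
6+3+3+1
6+3+2+2
5+5+2+1
5+4+3+1
5+4+2+2
5+3+3+2
4+4+4+1
4+4+3+2
4+3+3+3

18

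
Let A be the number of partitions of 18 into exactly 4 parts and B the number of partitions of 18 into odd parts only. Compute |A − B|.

1

Partitions of 18 into exactly 4 parts: 47.
Partitions of 18 into odd parts only: 46.
|47 − 46| = 1.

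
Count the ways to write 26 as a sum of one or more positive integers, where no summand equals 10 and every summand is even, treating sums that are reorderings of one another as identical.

79

There are 79 such partitions.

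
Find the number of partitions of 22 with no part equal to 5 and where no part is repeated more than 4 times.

There are 423 such partitions.

423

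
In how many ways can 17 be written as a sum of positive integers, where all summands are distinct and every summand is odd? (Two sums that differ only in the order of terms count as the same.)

The partitions of 17 that satisfy the conditions:
17
13+3+1
11+5+1
9+7+1
9+5+3
Counting gives 5.

5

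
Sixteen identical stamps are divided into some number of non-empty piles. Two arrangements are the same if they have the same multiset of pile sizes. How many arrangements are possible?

231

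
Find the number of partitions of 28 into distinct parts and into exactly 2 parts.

13

Enumerating:
27, 1
26, 2
25, 3
24, 4
23, 5
22, 6
21, 7
20, 8
19, 9
18, 10
17, 11
16, 12
15, 13
Counting gives 13.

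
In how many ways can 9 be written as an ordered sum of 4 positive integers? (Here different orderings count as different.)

56

Equivalently, choose which 3 of the 8 gaps become plus signs: C(8,3) = 56.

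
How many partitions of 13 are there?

Direct enumeration gives 101 partitions.

101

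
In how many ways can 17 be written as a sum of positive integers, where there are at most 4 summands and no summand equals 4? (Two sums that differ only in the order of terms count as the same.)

There are too many to list fully; the first 12 (by largest part) are:
17
1 + 16
2 + 15
1 + 1 + 15
3 + 14
1 + 2 + 14
1 + 1 + 1 + 14
1 + 3 + 13
2 + 2 + 13
1 + 1 + 2 + 13
5 + 12
2 + 3 + 12
…and 39 more, for 51 total.

51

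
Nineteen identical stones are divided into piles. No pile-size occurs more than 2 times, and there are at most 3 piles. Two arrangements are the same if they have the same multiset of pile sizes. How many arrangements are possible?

A partial list (first 12 by largest part):
19
1+18
2+17
1+1+17
3+16
1+2+16
4+15
1+3+15
2+2+15
5+14
1+4+14
2+3+14
…and 28 more, for 40 total.

40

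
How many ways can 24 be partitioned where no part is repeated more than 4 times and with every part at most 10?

There are 653 such partitions.

653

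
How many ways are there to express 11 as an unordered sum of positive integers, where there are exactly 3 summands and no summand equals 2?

Listing the qualifying partitions of 11:
1,1,9
1,3,7
1,4,6
1,5,5
3,3,5
3,4,4

6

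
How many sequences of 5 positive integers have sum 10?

A composition of 10 into 5 positive parts is chosen by placing 4 dividers among the 9 gaps between 10 units: C(9,4) = 126.

126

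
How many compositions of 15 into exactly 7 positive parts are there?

3003

Place 6 bars in the 14 internal gaps of a row of 15 dots: C(14,6) = 3003.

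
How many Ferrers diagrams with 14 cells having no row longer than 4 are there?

47

There are too many to list fully; the first 12 (by largest part) are:
4 + 4 + 4 + 2
4 + 4 + 4 + 1 + 1
4 + 4 + 3 + 3
4 + 4 + 3 + 2 + 1
4 + 4 + 3 + 1 + 1 + 1
4 + 4 + 2 + 2 + 2
4 + 4 + 2 + 2 + 1 + 1
4 + 4 + 2 + 1 + 1 + 1 + 1
4 + 4 + 1 + 1 + 1 + 1 + 1 + 1
4 + 3 + 3 + 3 + 1
4 + 3 + 3 + 2 + 2
4 + 3 + 3 + 2 + 1 + 1
…and 35 more, for 47 total.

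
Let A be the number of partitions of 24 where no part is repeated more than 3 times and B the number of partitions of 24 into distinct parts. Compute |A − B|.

Partitions of 24 where no part is repeated more than 3 times: 722.
Partitions of 24 into distinct parts: 122.
|722 − 122| = 600.

600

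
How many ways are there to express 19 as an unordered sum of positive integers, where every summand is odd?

54

There are too many to list fully; the first 12 (by largest part) are:
19
17, 1, 1
15, 3, 1
15, 1, 1, 1, 1
13, 5, 1
13, 3, 3
13, 3, 1, 1, 1
13, 1, 1, 1, 1, 1, 1
11, 7, 1
11, 5, 3
11, 5, 1, 1, 1
11, 3, 3, 1, 1
…and 42 more, for 54 total.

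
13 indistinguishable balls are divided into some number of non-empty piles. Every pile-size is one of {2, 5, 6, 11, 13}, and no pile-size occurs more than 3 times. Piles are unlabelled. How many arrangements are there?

3

Enumerating:
13
11+2
6+5+2
Counting gives 3.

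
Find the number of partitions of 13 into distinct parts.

18

Listing the qualifying partitions of 13:
13
12,1
11,2
10,3
10,2,1
9,4
9,3,1
8,5
8,4,1
8,3,2
7,6
7,5,1
7,4,2
7,3,2,1
6,5,2
6,4,3
6,4,2,1
5,4,3,1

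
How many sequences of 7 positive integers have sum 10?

84

Equivalently, choose which 6 of the 9 gaps become plus signs: C(9,6) = 84.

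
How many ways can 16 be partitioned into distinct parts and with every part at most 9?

Enumerating:
7, 9
1, 6, 9
2, 5, 9
3, 4, 9
1, 2, 4, 9
1, 7, 8
2, 6, 8
3, 5, 8
1, 2, 5, 8
1, 3, 4, 8
3, 6, 7
1, 2, 6, 7
4, 5, 7
1, 3, 5, 7
2, 3, 4, 7
1, 4, 5, 6
2, 3, 5, 6
1, 2, 3, 4, 6

18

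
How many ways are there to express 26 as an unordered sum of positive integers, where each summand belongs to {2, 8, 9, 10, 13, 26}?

13

They are:
26
13, 13
13, 9, 2, 2
10, 10, 2, 2, 2
10, 8, 8
10, 8, 2, 2, 2, 2
10, 2, 2, 2, 2, 2, 2, 2, 2
9, 9, 8
9, 9, 2, 2, 2, 2
8, 8, 8, 2
8, 8, 2, 2, 2, 2, 2
8, 2, 2, 2, 2, 2, 2, 2, 2, 2
2, 2, 2, 2, 2, 2, 2, 2, 2, 2, 2, 2, 2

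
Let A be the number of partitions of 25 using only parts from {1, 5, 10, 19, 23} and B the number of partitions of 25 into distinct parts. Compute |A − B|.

Partitions of 25 using only parts from {1, 5, 10, 19, 23}: 15.
Partitions of 25 into distinct parts: 142.
|15 − 142| = 127.

127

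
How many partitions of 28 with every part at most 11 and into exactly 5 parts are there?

137

Enumerating by decreasing first part gives 137 partitions in all.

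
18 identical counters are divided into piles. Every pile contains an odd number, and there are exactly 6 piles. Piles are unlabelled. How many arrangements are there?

11

The partitions of 18 that satisfy the conditions:
13 + 1 + 1 + 1 + 1 + 1
11 + 3 + 1 + 1 + 1 + 1
9 + 5 + 1 + 1 + 1 + 1
9 + 3 + 3 + 1 + 1 + 1
7 + 7 + 1 + 1 + 1 + 1
7 + 5 + 3 + 1 + 1 + 1
7 + 3 + 3 + 3 + 1 + 1
5 + 5 + 5 + 1 + 1 + 1
5 + 5 + 3 + 3 + 1 + 1
5 + 3 + 3 + 3 + 3 + 1
3 + 3 + 3 + 3 + 3 + 3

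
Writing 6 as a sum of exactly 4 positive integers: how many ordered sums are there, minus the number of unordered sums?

8

Ordered (compositions into 4 parts): C(5,3) = 10.
Unordered (partitions into 4 parts): 2.
Difference: 10 − 2 = 8.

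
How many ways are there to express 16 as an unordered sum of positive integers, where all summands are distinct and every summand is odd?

They are:
1,15
3,13
5,11
7,9
1,3,5,7

5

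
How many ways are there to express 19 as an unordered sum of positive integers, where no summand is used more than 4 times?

A full systematic count gives 325.

325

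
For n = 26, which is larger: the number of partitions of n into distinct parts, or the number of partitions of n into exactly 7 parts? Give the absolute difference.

135

Partitions of 26 into distinct parts: 165.
Partitions of 26 into exactly 7 parts: 300.
|165 − 300| = 135.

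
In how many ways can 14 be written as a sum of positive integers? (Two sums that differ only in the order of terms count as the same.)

135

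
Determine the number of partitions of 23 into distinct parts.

104

Counting exhaustively, 104 partitions satisfy the conditions.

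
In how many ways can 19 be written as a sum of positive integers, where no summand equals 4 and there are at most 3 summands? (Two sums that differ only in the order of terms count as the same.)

32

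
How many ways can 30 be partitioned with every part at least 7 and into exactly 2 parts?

9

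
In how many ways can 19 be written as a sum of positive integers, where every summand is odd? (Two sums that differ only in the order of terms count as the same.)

A partial list (first 12 by largest part):
19
17,1,1
15,3,1
15,1,1,1,1
13,5,1
13,3,3
13,3,1,1,1
13,1,1,1,1,1,1
11,7,1
11,5,3
11,5,1,1,1
11,3,3,1,1
…and 42 more, for 54 total.

54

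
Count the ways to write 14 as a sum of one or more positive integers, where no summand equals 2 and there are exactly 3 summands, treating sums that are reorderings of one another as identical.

10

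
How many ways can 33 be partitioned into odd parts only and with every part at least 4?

The partitions of 33 that satisfy the conditions:
33
5 + 5 + 23
5 + 7 + 21
5 + 9 + 19
7 + 7 + 19
5 + 11 + 17
7 + 9 + 17
5 + 13 + 15
7 + 11 + 15
9 + 9 + 15
7 + 13 + 13
9 + 11 + 13
5 + 5 + 5 + 5 + 13
11 + 11 + 11
5 + 5 + 5 + 7 + 11
5 + 5 + 5 + 9 + 9
5 + 5 + 7 + 7 + 9
5 + 7 + 7 + 7 + 7
Counting gives 18.

18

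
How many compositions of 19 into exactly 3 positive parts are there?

153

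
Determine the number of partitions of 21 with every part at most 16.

780

There are 780 such partitions.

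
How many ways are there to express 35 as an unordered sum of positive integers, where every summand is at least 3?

779

Systematic enumeration (by largest part, then next-largest, …) yields 779.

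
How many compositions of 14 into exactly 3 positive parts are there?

78

Place 2 bars in the 13 internal gaps of a row of 14 dots: C(13,2) = 78.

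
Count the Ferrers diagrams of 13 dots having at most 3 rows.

21

They are:
13
12 + 1
11 + 2
11 + 1 + 1
10 + 3
10 + 2 + 1
9 + 4
9 + 3 + 1
9 + 2 + 2
8 + 5
8 + 4 + 1
8 + 3 + 2
7 + 6
7 + 5 + 1
7 + 4 + 2
7 + 3 + 3
6 + 6 + 1
6 + 5 + 2
6 + 4 + 3
5 + 5 + 3
5 + 4 + 4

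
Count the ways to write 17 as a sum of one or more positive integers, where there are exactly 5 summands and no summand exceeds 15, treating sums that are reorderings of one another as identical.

47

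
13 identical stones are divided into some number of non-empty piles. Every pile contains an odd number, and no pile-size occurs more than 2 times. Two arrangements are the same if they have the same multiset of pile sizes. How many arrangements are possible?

7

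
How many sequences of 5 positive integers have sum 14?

715

Place 4 bars in the 13 internal gaps of a row of 14 dots: C(13,4) = 715.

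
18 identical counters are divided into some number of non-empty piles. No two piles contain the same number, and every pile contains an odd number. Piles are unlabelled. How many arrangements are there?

5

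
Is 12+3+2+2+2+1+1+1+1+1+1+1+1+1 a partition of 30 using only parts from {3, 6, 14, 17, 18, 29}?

The parts sum to 30, and the condition 'each summand belongs to {3, 6, 14, 17, 18, 29}' is violated.

No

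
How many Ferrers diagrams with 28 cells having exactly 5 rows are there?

291

Enumerating by decreasing first part gives 291 partitions in all.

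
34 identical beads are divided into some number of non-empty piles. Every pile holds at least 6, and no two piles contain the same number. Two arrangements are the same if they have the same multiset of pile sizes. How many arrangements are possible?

38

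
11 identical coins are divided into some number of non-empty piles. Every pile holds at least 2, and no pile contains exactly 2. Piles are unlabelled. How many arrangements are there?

They are:
11
3,8
4,7
5,6
3,3,5
3,4,4
That's 6 in total.

6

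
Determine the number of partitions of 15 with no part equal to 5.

Enumerating by decreasing first part gives 134 partitions in all.

134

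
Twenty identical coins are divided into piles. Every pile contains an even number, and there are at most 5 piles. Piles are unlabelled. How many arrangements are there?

30

A partial list (first 12 by largest part):
20
18,2
16,4
16,2,2
14,6
14,4,2
14,2,2,2
12,8
12,6,2
12,4,4
12,4,2,2
12,2,2,2,2
…and 18 more, for 30 total.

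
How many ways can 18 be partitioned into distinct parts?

46

There are too many to list fully; the first 12 (by largest part) are:
18
1+17
2+16
3+15
1+2+15
4+14
1+3+14
5+13
1+4+13
2+3+13
6+12
1+5+12
…and 34 more, for 46 total.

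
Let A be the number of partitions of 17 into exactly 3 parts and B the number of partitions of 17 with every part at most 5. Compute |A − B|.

95

Partitions of 17 into exactly 3 parts: 24.
Partitions of 17 with every part at most 5: 119.
|24 − 119| = 95.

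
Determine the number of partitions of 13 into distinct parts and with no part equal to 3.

12

Listing the qualifying partitions of 13:
13
1+12
2+11
1+2+10
4+9
5+8
1+4+8
6+7
1+5+7
2+4+7
2+5+6
1+2+4+6
Counting gives 12.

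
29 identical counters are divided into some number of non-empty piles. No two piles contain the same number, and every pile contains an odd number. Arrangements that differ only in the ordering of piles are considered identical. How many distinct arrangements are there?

Enumerating:
29
25, 3, 1
23, 5, 1
21, 7, 1
21, 5, 3
19, 9, 1
19, 7, 3
17, 11, 1
17, 9, 3
17, 7, 5
15, 13, 1
15, 11, 3
15, 9, 5
13, 11, 5
13, 9, 7
13, 7, 5, 3, 1
11, 9, 5, 3, 1

17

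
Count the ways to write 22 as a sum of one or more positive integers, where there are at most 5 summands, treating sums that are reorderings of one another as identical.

Systematic enumeration (by largest part, then next-largest, …) yields 255.

255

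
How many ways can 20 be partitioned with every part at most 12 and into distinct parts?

There are too many to list fully; the first 12 (by largest part) are:
12, 8
12, 7, 1
12, 6, 2
12, 5, 3
12, 5, 2, 1
12, 4, 3, 1
11, 9
11, 8, 1
11, 7, 2
11, 6, 3
11, 6, 2, 1
11, 5, 4
…and 33 more, for 45 total.

45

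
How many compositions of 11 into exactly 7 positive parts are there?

Place 6 bars in the 10 internal gaps of a row of 11 dots: C(10,6) = 210.

210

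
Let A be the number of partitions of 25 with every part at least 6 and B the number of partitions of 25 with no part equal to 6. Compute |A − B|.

Partitions of 25 with every part at least 6: 17.
Partitions of 25 with no part equal to 6: 1468.
|17 − 1468| = 1451.

1451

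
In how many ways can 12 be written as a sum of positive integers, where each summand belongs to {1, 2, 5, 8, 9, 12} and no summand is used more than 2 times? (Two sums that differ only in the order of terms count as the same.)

6

They are:
12
9+2+1
8+2+2
8+2+1+1
5+5+2
5+5+1+1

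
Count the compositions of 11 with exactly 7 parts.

A composition of 11 into 7 positive parts is chosen by placing 6 dividers among the 10 gaps between 11 units: C(10,6) = 210.

210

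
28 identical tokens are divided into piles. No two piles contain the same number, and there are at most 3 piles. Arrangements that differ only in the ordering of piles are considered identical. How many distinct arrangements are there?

There are too many to list fully; the first 12 (by largest part) are:
28
1 + 27
2 + 26
3 + 25
1 + 2 + 25
4 + 24
1 + 3 + 24
5 + 23
1 + 4 + 23
2 + 3 + 23
6 + 22
1 + 5 + 22
…and 54 more, for 66 total.

66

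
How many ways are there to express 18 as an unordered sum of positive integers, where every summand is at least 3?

There are too many to list fully; the first 12 (by largest part) are:
18
15 + 3
14 + 4
13 + 5
12 + 6
12 + 3 + 3
11 + 7
11 + 4 + 3
10 + 8
10 + 5 + 3
10 + 4 + 4
9 + 9
…and 21 more, for 33 total.

33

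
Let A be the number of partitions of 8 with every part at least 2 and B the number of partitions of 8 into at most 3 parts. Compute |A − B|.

3

Partitions of 8 with every part at least 2: 7.
Partitions of 8 into at most 3 parts: 10.
|7 − 10| = 3.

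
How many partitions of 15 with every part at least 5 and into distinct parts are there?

4

The partitions of 15 that satisfy the conditions:
15
10 + 5
9 + 6
8 + 7
Counting gives 4.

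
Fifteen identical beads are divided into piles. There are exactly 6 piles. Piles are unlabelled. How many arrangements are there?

There are too many to list fully; the first 12 (by largest part) are:
10 + 1 + 1 + 1 + 1 + 1
9 + 2 + 1 + 1 + 1 + 1
8 + 3 + 1 + 1 + 1 + 1
8 + 2 + 2 + 1 + 1 + 1
7 + 4 + 1 + 1 + 1 + 1
7 + 3 + 2 + 1 + 1 + 1
7 + 2 + 2 + 2 + 1 + 1
6 + 5 + 1 + 1 + 1 + 1
6 + 4 + 2 + 1 + 1 + 1
6 + 3 + 3 + 1 + 1 + 1
6 + 3 + 2 + 2 + 1 + 1
6 + 2 + 2 + 2 + 2 + 1
…and 14 more, for 26 total.

26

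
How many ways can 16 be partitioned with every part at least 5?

6

Listing the qualifying partitions of 16:
16
11+5
10+6
9+7
8+8
6+5+5
Counting gives 6.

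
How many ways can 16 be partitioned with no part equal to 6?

189

A full systematic count gives 189.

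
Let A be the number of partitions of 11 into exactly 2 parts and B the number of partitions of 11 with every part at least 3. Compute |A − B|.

Partitions of 11 into exactly 2 parts: 5.
Partitions of 11 with every part at least 3: 6.
|5 − 6| = 1.

1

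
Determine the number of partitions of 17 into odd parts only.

There are too many to list fully; the first 12 (by largest part) are:
17
15,1,1
13,3,1
13,1,1,1,1
11,5,1
11,3,3
11,3,1,1,1
11,1,1,1,1,1,1
9,7,1
9,5,3
9,5,1,1,1
9,3,3,1,1
…and 26 more, for 38 total.

38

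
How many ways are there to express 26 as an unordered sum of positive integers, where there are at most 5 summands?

427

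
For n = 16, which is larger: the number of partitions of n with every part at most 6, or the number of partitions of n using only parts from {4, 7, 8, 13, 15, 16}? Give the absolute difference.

Partitions of 16 with every part at most 6: 136.
Partitions of 16 using only parts from {4, 7, 8, 13, 15, 16}: 4.
|136 − 4| = 132.

132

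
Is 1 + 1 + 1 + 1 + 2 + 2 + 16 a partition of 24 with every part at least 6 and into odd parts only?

The parts sum to 24, and the condition 'every summand is at least 6' is violated.

No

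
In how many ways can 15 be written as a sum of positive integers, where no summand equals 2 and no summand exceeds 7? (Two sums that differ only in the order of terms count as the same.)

49

There are too many to list fully; the first 12 (by largest part) are:
7 + 7 + 1
7 + 6 + 1 + 1
7 + 5 + 3
7 + 5 + 1 + 1 + 1
7 + 4 + 4
7 + 4 + 3 + 1
7 + 4 + 1 + 1 + 1 + 1
7 + 3 + 3 + 1 + 1
7 + 3 + 1 + 1 + 1 + 1 + 1
7 + 1 + 1 + 1 + 1 + 1 + 1 + 1 + 1
6 + 6 + 3
6 + 6 + 1 + 1 + 1
…and 37 more, for 49 total.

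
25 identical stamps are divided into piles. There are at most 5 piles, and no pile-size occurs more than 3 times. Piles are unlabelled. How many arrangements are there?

371

Direct enumeration gives 371 partitions.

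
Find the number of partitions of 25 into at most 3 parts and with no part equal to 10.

There are too many to list fully; the first 12 (by largest part) are:
25
24 + 1
23 + 2
23 + 1 + 1
22 + 3
22 + 2 + 1
21 + 4
21 + 3 + 1
21 + 2 + 2
20 + 5
20 + 4 + 1
20 + 3 + 2
…and 45 more, for 57 total.

57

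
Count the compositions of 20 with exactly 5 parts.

3876

By stars and bars with positive parts, the count is C(19,4) = 3876.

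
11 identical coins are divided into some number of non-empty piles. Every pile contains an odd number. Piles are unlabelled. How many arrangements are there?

12

The partitions of 11 that satisfy the conditions:
11
9,1,1
7,3,1
7,1,1,1,1
5,5,1
5,3,3
5,3,1,1,1
5,1,1,1,1,1,1
3,3,3,1,1
3,3,1,1,1,1,1
3,1,1,1,1,1,1,1,1
1,1,1,1,1,1,1,1,1,1,1
That's 12 in total.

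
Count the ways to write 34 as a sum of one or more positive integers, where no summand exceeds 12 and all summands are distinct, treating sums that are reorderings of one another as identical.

115

Systematic enumeration (by largest part, then next-largest, …) yields 115.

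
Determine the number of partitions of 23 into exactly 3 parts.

There are too many to list fully; the first 12 (by largest part) are:
21 + 1 + 1
20 + 2 + 1
19 + 3 + 1
19 + 2 + 2
18 + 4 + 1
18 + 3 + 2
17 + 5 + 1
17 + 4 + 2
17 + 3 + 3
16 + 6 + 1
16 + 5 + 2
16 + 4 + 3
…and 32 more, for 44 total.

44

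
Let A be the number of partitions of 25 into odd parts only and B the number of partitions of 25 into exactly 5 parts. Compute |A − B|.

50

Partitions of 25 into odd parts only: 142.
Partitions of 25 into exactly 5 parts: 192.
|142 − 192| = 50.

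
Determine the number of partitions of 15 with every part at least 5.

5

Listing the qualifying partitions of 15:
15
10+5
9+6
8+7
5+5+5
That's 5 in total.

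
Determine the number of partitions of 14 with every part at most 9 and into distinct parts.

15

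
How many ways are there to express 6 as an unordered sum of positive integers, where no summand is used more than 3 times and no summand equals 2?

5

The partitions of 6 that satisfy the conditions:
6
5+1
4+1+1
3+3
3+1+1+1
Counting gives 5.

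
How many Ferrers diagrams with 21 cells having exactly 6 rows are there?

110

Systematic enumeration (by largest part, then next-largest, …) yields 110.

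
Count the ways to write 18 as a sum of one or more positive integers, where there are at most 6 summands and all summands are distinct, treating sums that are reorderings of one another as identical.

A partial list (first 12 by largest part):
18
17 + 1
16 + 2
15 + 3
15 + 2 + 1
14 + 4
14 + 3 + 1
13 + 5
13 + 4 + 1
13 + 3 + 2
12 + 6
12 + 5 + 1
…and 34 more, for 46 total.

46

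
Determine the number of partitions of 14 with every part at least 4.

7

Listing the qualifying partitions of 14:
14
4, 10
5, 9
6, 8
7, 7
4, 4, 6
4, 5, 5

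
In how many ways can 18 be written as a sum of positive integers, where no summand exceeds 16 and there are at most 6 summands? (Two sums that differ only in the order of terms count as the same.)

197

Counting exhaustively, 197 partitions satisfy the conditions.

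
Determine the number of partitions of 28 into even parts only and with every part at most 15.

Counting exhaustively, 105 partitions satisfy the conditions.

105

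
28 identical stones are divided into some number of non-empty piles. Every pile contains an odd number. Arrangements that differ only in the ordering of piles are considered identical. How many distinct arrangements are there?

222

Systematic enumeration (by largest part, then next-largest, …) yields 222.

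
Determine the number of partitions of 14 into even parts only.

They are:
14
12 + 2
10 + 4
10 + 2 + 2
8 + 6
8 + 4 + 2
8 + 2 + 2 + 2
6 + 6 + 2
6 + 4 + 4
6 + 4 + 2 + 2
6 + 2 + 2 + 2 + 2
4 + 4 + 4 + 2
4 + 4 + 2 + 2 + 2
4 + 2 + 2 + 2 + 2 + 2
2 + 2 + 2 + 2 + 2 + 2 + 2

15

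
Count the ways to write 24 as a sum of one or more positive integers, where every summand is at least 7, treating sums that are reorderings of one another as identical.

The partitions of 24 that satisfy the conditions:
24
17,7
16,8
15,9
14,10
13,11
12,12
10,7,7
9,8,7
8,8,8
That's 10 in total.

10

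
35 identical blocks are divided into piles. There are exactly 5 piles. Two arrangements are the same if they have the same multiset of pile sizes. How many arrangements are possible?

There are 674 such partitions.

674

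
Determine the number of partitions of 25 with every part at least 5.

30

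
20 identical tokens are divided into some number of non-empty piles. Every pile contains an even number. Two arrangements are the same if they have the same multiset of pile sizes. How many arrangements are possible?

There are too many to list fully; the first 12 (by largest part) are:
20
2 + 18
4 + 16
2 + 2 + 16
6 + 14
2 + 4 + 14
2 + 2 + 2 + 14
8 + 12
2 + 6 + 12
4 + 4 + 12
2 + 2 + 4 + 12
2 + 2 + 2 + 2 + 12
…and 30 more, for 42 total.

42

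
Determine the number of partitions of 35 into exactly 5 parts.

Systematic enumeration (by largest part, then next-largest, …) yields 674.

674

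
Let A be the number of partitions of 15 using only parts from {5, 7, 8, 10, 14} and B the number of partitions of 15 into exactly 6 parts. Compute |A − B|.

Partitions of 15 using only parts from {5, 7, 8, 10, 14}: 3.
Partitions of 15 into exactly 6 parts: 26.
|3 − 26| = 23.

23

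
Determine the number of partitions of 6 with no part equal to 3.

8

Enumerating:
6
5 + 1
4 + 2
4 + 1 + 1
2 + 2 + 2
2 + 2 + 1 + 1
2 + 1 + 1 + 1 + 1
1 + 1 + 1 + 1 + 1 + 1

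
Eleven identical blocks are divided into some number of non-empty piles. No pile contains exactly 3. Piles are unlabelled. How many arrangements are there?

34

A partial list (first 12 by largest part):
11
10,1
9,2
9,1,1
8,2,1
8,1,1,1
7,4
7,2,2
7,2,1,1
7,1,1,1,1
6,5
6,4,1
…and 22 more, for 34 total.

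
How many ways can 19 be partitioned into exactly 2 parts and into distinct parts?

9

Enumerating:
18, 1
17, 2
16, 3
15, 4
14, 5
13, 6
12, 7
11, 8
10, 9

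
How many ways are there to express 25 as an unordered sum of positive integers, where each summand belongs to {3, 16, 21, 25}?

They are:
25
16, 3, 3, 3
Counting gives 2.

2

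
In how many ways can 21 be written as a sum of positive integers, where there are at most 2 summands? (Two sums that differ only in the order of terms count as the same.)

Enumerating:
21
20, 1
19, 2
18, 3
17, 4
16, 5
15, 6
14, 7
13, 8
12, 9
11, 10
Counting gives 11.

11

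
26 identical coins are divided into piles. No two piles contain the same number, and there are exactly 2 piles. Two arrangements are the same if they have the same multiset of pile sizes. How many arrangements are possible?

12

They are:
25,1
24,2
23,3
22,4
21,5
20,6
19,7
18,8
17,9
16,10
15,11
14,12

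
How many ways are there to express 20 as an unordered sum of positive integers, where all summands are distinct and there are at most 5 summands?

64

A partial list (first 12 by largest part):
20
19,1
18,2
17,3
17,2,1
16,4
16,3,1
15,5
15,4,1
15,3,2
14,6
14,5,1
…and 52 more, for 64 total.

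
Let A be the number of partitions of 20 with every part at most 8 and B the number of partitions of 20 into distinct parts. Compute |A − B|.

370

Partitions of 20 with every part at most 8: 434.
Partitions of 20 into distinct parts: 64.
|434 − 64| = 370.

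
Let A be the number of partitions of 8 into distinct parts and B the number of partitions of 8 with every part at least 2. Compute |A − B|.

1

Partitions of 8 into distinct parts: 6.
Partitions of 8 with every part at least 2: 7.
|6 − 7| = 1.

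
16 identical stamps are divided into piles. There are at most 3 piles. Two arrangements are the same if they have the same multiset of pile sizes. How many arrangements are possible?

30

A partial list (first 12 by largest part):
16
1,15
2,14
1,1,14
3,13
1,2,13
4,12
1,3,12
2,2,12
5,11
1,4,11
2,3,11
…and 18 more, for 30 total.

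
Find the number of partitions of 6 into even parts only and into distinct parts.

Enumerating:
6
4, 2
Counting gives 2.

2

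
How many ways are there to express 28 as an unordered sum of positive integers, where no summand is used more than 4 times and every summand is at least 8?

Listing the qualifying partitions of 28:
28
20+8
19+9
18+10
17+11
16+12
15+13
14+14
12+8+8
11+9+8
10+10+8
10+9+9
That's 12 in total.

12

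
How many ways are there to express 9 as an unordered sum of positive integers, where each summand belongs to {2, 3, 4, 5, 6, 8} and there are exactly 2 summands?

Listing the qualifying partitions of 9:
6,3
5,4

2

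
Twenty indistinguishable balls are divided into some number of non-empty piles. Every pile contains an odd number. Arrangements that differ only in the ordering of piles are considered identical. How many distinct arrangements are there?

A partial list (first 12 by largest part):
1, 19
3, 17
1, 1, 1, 17
5, 15
1, 1, 3, 15
1, 1, 1, 1, 1, 15
7, 13
1, 1, 5, 13
1, 3, 3, 13
1, 1, 1, 1, 3, 13
1, 1, 1, 1, 1, 1, 1, 13
9, 11
…and 52 more, for 64 total.

64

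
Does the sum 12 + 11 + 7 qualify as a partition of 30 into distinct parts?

Yes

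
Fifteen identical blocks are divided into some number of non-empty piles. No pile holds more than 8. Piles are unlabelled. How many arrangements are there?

Enumerating by decreasing first part gives 146 partitions in all.

146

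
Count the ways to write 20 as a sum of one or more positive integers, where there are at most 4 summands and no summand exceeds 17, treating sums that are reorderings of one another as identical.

There are 104 such partitions.

104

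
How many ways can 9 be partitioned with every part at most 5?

The partitions of 9 that satisfy the conditions:
5,4
5,3,1
5,2,2
5,2,1,1
5,1,1,1,1
4,4,1
4,3,2
4,3,1,1
4,2,2,1
4,2,1,1,1
4,1,1,1,1,1
3,3,3
3,3,2,1
3,3,1,1,1
3,2,2,2
3,2,2,1,1
3,2,1,1,1,1
3,1,1,1,1,1,1
2,2,2,2,1
2,2,2,1,1,1
2,2,1,1,1,1,1
2,1,1,1,1,1,1,1
1,1,1,1,1,1,1,1,1
Counting gives 23.

23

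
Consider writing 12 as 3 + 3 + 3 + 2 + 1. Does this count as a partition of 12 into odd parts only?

No

The parts sum to 12, and the condition 'every summand is odd' is violated.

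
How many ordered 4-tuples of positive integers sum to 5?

4

Equivalently, choose which 3 of the 4 gaps become plus signs: C(4,3) = 4.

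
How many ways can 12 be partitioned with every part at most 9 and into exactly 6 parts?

The partitions of 12 that satisfy the conditions:
7+1+1+1+1+1
6+2+1+1+1+1
5+3+1+1+1+1
5+2+2+1+1+1
4+4+1+1+1+1
4+3+2+1+1+1
4+2+2+2+1+1
3+3+3+1+1+1
3+3+2+2+1+1
3+2+2+2+2+1
2+2+2+2+2+2

11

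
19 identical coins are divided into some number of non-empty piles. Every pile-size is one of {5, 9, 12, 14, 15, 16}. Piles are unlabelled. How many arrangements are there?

They are:
14, 5
9, 5, 5

2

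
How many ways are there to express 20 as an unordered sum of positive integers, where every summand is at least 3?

There are too many to list fully; the first 12 (by largest part) are:
20
17,3
16,4
15,5
14,6
14,3,3
13,7
13,4,3
12,8
12,5,3
12,4,4
11,9
…and 37 more, for 49 total.

49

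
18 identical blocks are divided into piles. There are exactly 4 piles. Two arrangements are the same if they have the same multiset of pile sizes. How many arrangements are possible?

47

A partial list (first 12 by largest part):
15, 1, 1, 1
14, 2, 1, 1
13, 3, 1, 1
13, 2, 2, 1
12, 4, 1, 1
12, 3, 2, 1
12, 2, 2, 2
11, 5, 1, 1
11, 4, 2, 1
11, 3, 3, 1
11, 3, 2, 2
10, 6, 1, 1
…and 35 more, for 47 total.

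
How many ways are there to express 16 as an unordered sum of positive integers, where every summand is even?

22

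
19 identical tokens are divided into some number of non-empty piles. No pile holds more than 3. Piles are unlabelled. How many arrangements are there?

40

There are too many to list fully; the first 12 (by largest part) are:
3, 3, 3, 3, 3, 3, 1
3, 3, 3, 3, 3, 2, 2
3, 3, 3, 3, 3, 2, 1, 1
3, 3, 3, 3, 3, 1, 1, 1, 1
3, 3, 3, 3, 2, 2, 2, 1
3, 3, 3, 3, 2, 2, 1, 1, 1
3, 3, 3, 3, 2, 1, 1, 1, 1, 1
3, 3, 3, 3, 1, 1, 1, 1, 1, 1, 1
3, 3, 3, 2, 2, 2, 2, 2
3, 3, 3, 2, 2, 2, 2, 1, 1
3, 3, 3, 2, 2, 2, 1, 1, 1, 1
3, 3, 3, 2, 2, 1, 1, 1, 1, 1, 1
…and 28 more, for 40 total.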